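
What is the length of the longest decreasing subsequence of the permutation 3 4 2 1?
3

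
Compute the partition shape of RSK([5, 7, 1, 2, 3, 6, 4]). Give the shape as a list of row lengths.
[4, 2, 1]

Row-insert each entry into an empty tableau.

After inserting 5: P = [[5]].
After inserting 7: P = [[5, 7]].
After inserting 1: P = [[1, 7], [5]].
After inserting 2: P = [[1, 2], [5, 7]].
After inserting 3: P = [[1, 2, 3], [5, 7]].
After inserting 6: P = [[1, 2, 3, 6], [5, 7]].
After inserting 4: P = [[1, 2, 3, 4], [5, 6], [7]].

The final insertion tableau P = [[1, 2, 3, 4], [5, 6], [7]] has shape [4, 2, 1].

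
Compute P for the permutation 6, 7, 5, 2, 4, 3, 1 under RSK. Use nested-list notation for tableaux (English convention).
Insert 6: appended to row 1. P = [[6]].
Insert 7: appended to row 1. P = [[6, 7]].
Insert 5: 5 bumps 6 from row 1; 6 starts row 2. P = [[5, 7], [6]].
Insert 2: 2 bumps 5 from row 1; 5 bumps 6 from row 2; 6 starts row 3. P = [[2, 7], [5], [6]].
Insert 4: 4 bumps 7 from row 1; 7 appends to row 2. P = [[2, 4], [5, 7], [6]].
Insert 3: 3 bumps 4 from row 1; 4 bumps 5 from row 2; 5 bumps 6 from row 3; 6 starts row 4. P = [[2, 3], [4, 7], [5], [6]].
Insert 1: 1 bumps 2 from row 1; 2 bumps 4 from row 2; 4 bumps 5 from row 3; 5 bumps 6 from row 4; 6 starts row 5. P = [[1, 3], [2, 7], [4], [5], [6]].

So P = [[1, 3], [2, 7], [4], [5], [6]].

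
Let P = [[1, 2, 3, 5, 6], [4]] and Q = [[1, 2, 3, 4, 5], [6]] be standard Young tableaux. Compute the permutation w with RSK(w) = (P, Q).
1 2 4 5 6 3

Reverse the RSK construction: for i from n down to 1, find the cell of Q containing i, remove the entry at that cell from P, and reverse-bump it up through P; the value ejected from row 1 is w(i).

Step i=6: Q has 6 at row 2, column 1; remove 4 from row 2 of P and reverse-bump: 4 enters row 1 and ejects 3. So w(6) = 3. P is now [[1, 2, 4, 5, 6]].
Step i=5: Q has 5 at row 1, column 5; remove that cell from P, ejecting 6. So w(5) = 6. P is now [[1, 2, 4, 5]].
Step i=4: Q has 4 at row 1, column 4; remove that cell from P, ejecting 5. So w(4) = 5. P is now [[1, 2, 4]].
Step i=3: Q has 3 at row 1, column 3; remove that cell from P, ejecting 4. So w(3) = 4. P is now [[1, 2]].
Step i=2: Q has 2 at row 1, column 2; remove that cell from P, ejecting 2. So w(2) = 2. P is now [[1]].
Step i=1: Q has 1 at row 1, column 1; remove that cell from P, ejecting 1. So w(1) = 1. P is now [].

So w = 1 2 4 5 6 3.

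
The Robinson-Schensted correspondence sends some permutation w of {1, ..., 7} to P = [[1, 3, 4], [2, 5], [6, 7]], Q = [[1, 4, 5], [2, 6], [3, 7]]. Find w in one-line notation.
6 2 1 3 7 5 4

Reverse the RSK construction: for i from n down to 1, find the cell of Q containing i, remove the entry at that cell from P, and reverse-bump it up through P; the value ejected from row 1 is w(i).

Step i=7: Q has 7 at row 3, column 2; remove 7 from row 3 of P and reverse-bump: 7 enters row 2 and ejects 5; 5 enters row 1 and ejects 4. So w(7) = 4. P is now [[1, 3, 5], [2, 7], [6]].
Step i=6: Q has 6 at row 2, column 2; remove 7 from row 2 of P and reverse-bump: 7 enters row 1 and ejects 5. So w(6) = 5. P is now [[1, 3, 7], [2], [6]].
Step i=5: Q has 5 at row 1, column 3; remove that cell from P, ejecting 7. So w(5) = 7. P is now [[1, 3], [2], [6]].
Step i=4: Q has 4 at row 1, column 2; remove that cell from P, ejecting 3. So w(4) = 3. P is now [[1], [2], [6]].
Step i=3: Q has 3 at row 3, column 1; remove 6 from row 3 of P and reverse-bump: 6 enters row 2 and ejects 2; 2 enters row 1 and ejects 1. So w(3) = 1. P is now [[2], [6]].
Step i=2: Q has 2 at row 2, column 1; remove 6 from row 2 of P and reverse-bump: 6 enters row 1 and ejects 2. So w(2) = 2. P is now [[6]].
Step i=1: Q has 1 at row 1, column 1; remove that cell from P, ejecting 6. So w(1) = 6. P is now [].

So w = 6 2 1 3 7 5 4.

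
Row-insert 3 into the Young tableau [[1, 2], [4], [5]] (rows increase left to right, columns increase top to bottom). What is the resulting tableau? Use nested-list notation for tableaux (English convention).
3 is larger than every entry of row 1, so it is appended to row 1. The new tableau is [[1, 2, 3], [4], [5]].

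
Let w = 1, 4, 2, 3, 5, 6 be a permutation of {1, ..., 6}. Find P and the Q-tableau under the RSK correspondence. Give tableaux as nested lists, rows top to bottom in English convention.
Insert each entry of the permutation into P by Schensted row insertion, recording in Q the position of each new cell.

Insert 1: appended to row 1. P = [[1]].
Insert 4: appended to row 1. P = [[1, 4]].
Insert 2: 2 bumps 4 from row 1; 4 starts row 2. P = [[1, 2], [4]].
Insert 3: appended to row 1. P = [[1, 2, 3], [4]].
Insert 5: appended to row 1. P = [[1, 2, 3, 5], [4]].
Insert 6: appended to row 1. P = [[1, 2, 3, 5, 6], [4]].

So P = [[1, 2, 3, 5, 6], [4]], Q = [[1, 2, 4, 5, 6], [3]].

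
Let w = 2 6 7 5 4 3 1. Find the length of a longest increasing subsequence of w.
3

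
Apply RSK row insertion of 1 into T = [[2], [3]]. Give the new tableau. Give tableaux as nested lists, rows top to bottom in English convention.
In row 1, 1 replaces 2 (the leftmost entry greater than 1); 2 is bumped to row 2. In row 2, 2 replaces 3 (the leftmost entry greater than 2); 3 is bumped to row 3. 3 starts a new row 3. The new tableau is [[1], [2], [3]].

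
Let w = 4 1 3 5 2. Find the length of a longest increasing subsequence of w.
3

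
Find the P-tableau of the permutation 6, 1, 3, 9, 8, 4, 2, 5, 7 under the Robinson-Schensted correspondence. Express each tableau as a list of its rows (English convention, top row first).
After inserting 6: P = [[6]].
After inserting 1: P = [[1], [6]].
After inserting 3: P = [[1, 3], [6]].
After inserting 9: P = [[1, 3, 9], [6]].
After inserting 8: P = [[1, 3, 8], [6, 9]].
After inserting 4: P = [[1, 3, 4], [6, 8], [9]].
After inserting 2: P = [[1, 2, 4], [3, 8], [6], [9]].
After inserting 5: P = [[1, 2, 4, 5], [3, 8], [6], [9]].
After inserting 7: P = [[1, 2, 4, 5, 7], [3, 8], [6], [9]].

So P = [[1, 2, 4, 5, 7], [3, 8], [6], [9]].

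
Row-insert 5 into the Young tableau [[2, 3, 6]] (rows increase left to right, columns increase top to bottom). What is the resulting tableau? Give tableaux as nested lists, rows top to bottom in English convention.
In row 1, 5 replaces 6 (the leftmost entry greater than 5); 6 is bumped to row 2. 6 starts a new row 2. The new tableau is [[2, 3, 5], [6]].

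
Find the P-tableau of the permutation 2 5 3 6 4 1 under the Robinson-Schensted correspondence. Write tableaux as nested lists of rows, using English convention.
Insert 2: appended to row 1. P = [[2]].
Insert 5: appended to row 1. P = [[2, 5]].
Insert 3: 3 bumps 5 from row 1; 5 starts row 2. P = [[2, 3], [5]].
Insert 6: appended to row 1. P = [[2, 3, 6], [5]].
Insert 4: 4 bumps 6 from row 1; 6 appends to row 2. P = [[2, 3, 4], [5, 6]].
Insert 1: 1 bumps 2 from row 1; 2 bumps 5 from row 2; 5 starts row 3. P = [[1, 3, 4], [2, 6], [5]].

So P = [[1, 3, 4], [2, 6], [5]].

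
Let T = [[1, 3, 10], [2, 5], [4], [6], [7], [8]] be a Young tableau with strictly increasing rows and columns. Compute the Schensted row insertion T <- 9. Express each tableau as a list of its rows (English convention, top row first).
[[1, 3, 9], [2, 5, 10], [4], [6], [7], [8]]

In row 1, 9 replaces 10 (the leftmost entry greater than 9); 10 is bumped to row 2. 10 is appended to row 2. The new tableau is [[1, 3, 9], [2, 5, 10], [4], [6], [7], [8]].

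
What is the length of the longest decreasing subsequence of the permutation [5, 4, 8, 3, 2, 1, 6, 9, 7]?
5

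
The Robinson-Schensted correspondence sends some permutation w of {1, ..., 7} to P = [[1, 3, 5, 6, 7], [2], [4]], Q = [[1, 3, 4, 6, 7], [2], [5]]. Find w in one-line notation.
Reverse the RSK construction: for i from n down to 1, find the cell of Q containing i, remove the entry at that cell from P, and reverse-bump it up through P; the value ejected from row 1 is w(i).

Step i=7: Q has 7 at row 1, column 5; remove that cell from P, ejecting 7. So w(7) = 7. P is now [[1, 3, 5, 6], [2], [4]].
Step i=6: Q has 6 at row 1, column 4; remove that cell from P, ejecting 6. So w(6) = 6. P is now [[1, 3, 5], [2], [4]].
Step i=5: Q has 5 at row 3, column 1; remove 4 from row 3 of P and reverse-bump: 4 enters row 2 and ejects 2; 2 enters row 1 and ejects 1. So w(5) = 1. P is now [[2, 3, 5], [4]].
Step i=4: Q has 4 at row 1, column 3; remove that cell from P, ejecting 5. So w(4) = 5. P is now [[2, 3], [4]].
Step i=3: Q has 3 at row 1, column 2; remove that cell from P, ejecting 3. So w(3) = 3. P is now [[2], [4]].
Step i=2: Q has 2 at row 2, column 1; remove 4 from row 2 of P and reverse-bump: 4 enters row 1 and ejects 2. So w(2) = 2. P is now [[4]].
Step i=1: Q has 1 at row 1, column 1; remove that cell from P, ejecting 4. So w(1) = 4. P is now [].

So w = 4 2 3 5 1 6 7.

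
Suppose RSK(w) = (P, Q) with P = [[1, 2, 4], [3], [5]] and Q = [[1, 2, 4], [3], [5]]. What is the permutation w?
1 5 3 4 2

Reverse RSK: for i = n, n-1, ..., 1, locate i in Q, remove the corresponding corner cell from P, and reverse-bump its entry up through P; the value ejected from row 1 is w(i).

So w = 1 5 3 4 2.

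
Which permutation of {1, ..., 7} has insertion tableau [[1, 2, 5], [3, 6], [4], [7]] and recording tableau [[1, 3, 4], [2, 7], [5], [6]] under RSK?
7 1 4 6 3 2 5

Reverse RSK: for i = n, n-1, ..., 1, locate i in Q, remove the corresponding corner cell from P, and reverse-bump its entry up through P; the value ejected from row 1 is w(i).

So w = 7 1 4 6 3 2 5.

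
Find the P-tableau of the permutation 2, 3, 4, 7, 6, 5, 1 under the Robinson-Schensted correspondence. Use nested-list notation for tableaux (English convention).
Insert 2: appended to row 1. P = [[2]].
Insert 3: appended to row 1. P = [[2, 3]].
Insert 4: appended to row 1. P = [[2, 3, 4]].
Insert 7: appended to row 1. P = [[2, 3, 4, 7]].
Insert 6: 6 bumps 7 from row 1; 7 starts row 2. P = [[2, 3, 4, 6], [7]].
Insert 5: 5 bumps 6 from row 1; 6 bumps 7 from row 2; 7 starts row 3. P = [[2, 3, 4, 5], [6], [7]].
Insert 1: 1 bumps 2 from row 1; 2 bumps 6 from row 2; 6 bumps 7 from row 3; 7 starts row 4. P = [[1, 3, 4, 5], [2], [6], [7]].

So P = [[1, 3, 4, 5], [2], [6], [7]].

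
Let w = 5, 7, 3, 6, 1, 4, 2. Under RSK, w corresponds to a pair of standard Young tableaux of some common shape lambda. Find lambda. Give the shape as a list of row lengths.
[2, 2, 2, 1]

Row-insert each entry into an empty tableau.

After inserting 5: P = [[5]].
After inserting 7: P = [[5, 7]].
After inserting 3: P = [[3, 7], [5]].
After inserting 6: P = [[3, 6], [5, 7]].
After inserting 1: P = [[1, 6], [3, 7], [5]].
After inserting 4: P = [[1, 4], [3, 6], [5, 7]].
After inserting 2: P = [[1, 2], [3, 4], [5, 6], [7]].

The final insertion tableau P = [[1, 2], [3, 4], [5, 6], [7]] has shape [2, 2, 2, 1].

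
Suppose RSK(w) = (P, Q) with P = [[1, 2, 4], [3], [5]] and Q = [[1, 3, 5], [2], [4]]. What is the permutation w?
5 1 3 2 4

Reverse the RSK construction: for i from n down to 1, find the cell of Q containing i, remove the entry at that cell from P, and reverse-bump it up through P; the value ejected from row 1 is w(i).

Step i=5: Q has 5 at row 1, column 3; remove that cell from P, ejecting 4. So w(5) = 4. P is now [[1, 2], [3], [5]].
Step i=4: Q has 4 at row 3, column 1; remove 5 from row 3 of P and reverse-bump: 5 enters row 2 and ejects 3; 3 enters row 1 and ejects 2. So w(4) = 2. P is now [[1, 3], [5]].
Step i=3: Q has 3 at row 1, column 2; remove that cell from P, ejecting 3. So w(3) = 3. P is now [[1], [5]].
Step i=2: Q has 2 at row 2, column 1; remove 5 from row 2 of P and reverse-bump: 5 enters row 1 and ejects 1. So w(2) = 1. P is now [[5]].
Step i=1: Q has 1 at row 1, column 1; remove that cell from P, ejecting 5. So w(1) = 5. P is now [].

So w = 5 1 3 2 4.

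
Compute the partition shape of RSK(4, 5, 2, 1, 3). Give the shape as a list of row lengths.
Row-insert each entry into an empty tableau.

After inserting 4: P = [[4]].
After inserting 5: P = [[4, 5]].
After inserting 2: P = [[2, 5], [4]].
After inserting 1: P = [[1, 5], [2], [4]].
After inserting 3: P = [[1, 3], [2, 5], [4]].

The final insertion tableau P = [[1, 3], [2, 5], [4]] has shape [2, 2, 1].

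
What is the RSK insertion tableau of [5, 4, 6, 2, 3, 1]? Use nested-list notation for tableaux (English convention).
Insert 5: appended to row 1. P = [[5]].
Insert 4: 4 bumps 5 from row 1; 5 starts row 2. P = [[4], [5]].
Insert 6: appended to row 1. P = [[4, 6], [5]].
Insert 2: 2 bumps 4 from row 1; 4 bumps 5 from row 2; 5 starts row 3. P = [[2, 6], [4], [5]].
Insert 3: 3 bumps 6 from row 1; 6 appends to row 2. P = [[2, 3], [4, 6], [5]].
Insert 1: 1 bumps 2 from row 1; 2 bumps 4 from row 2; 4 bumps 5 from row 3; 5 starts row 4. P = [[1, 3], [2, 6], [4], [5]].

So P = [[1, 3], [2, 6], [4], [5]].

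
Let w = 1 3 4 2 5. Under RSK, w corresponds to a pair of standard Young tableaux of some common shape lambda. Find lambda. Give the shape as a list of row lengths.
Row-insert each entry into an empty tableau.

After inserting 1: P = [[1]].
After inserting 3: P = [[1, 3]].
After inserting 4: P = [[1, 3, 4]].
After inserting 2: P = [[1, 2, 4], [3]].
After inserting 5: P = [[1, 2, 4, 5], [3]].

The final insertion tableau P = [[1, 2, 4, 5], [3]] has shape [4, 1].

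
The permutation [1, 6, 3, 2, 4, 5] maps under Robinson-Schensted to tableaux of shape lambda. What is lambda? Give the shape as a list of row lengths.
[4, 1, 1]

Row-insert each entry into an empty tableau.

After inserting 1: P = [[1]].
After inserting 6: P = [[1, 6]].
After inserting 3: P = [[1, 3], [6]].
After inserting 2: P = [[1, 2], [3], [6]].
After inserting 4: P = [[1, 2, 4], [3], [6]].
After inserting 5: P = [[1, 2, 4, 5], [3], [6]].

The final insertion tableau P = [[1, 2, 4, 5], [3], [6]] has shape [4, 1, 1].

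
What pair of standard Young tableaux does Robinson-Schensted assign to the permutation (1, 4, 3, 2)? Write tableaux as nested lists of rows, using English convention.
P = [[1, 2], [3], [4]], Q = [[1, 2], [3], [4]]

Insert each entry of the permutation into P by Schensted row insertion, recording in Q the position of each new cell.

Insert 1: appended to row 1. P = [[1]].
Insert 4: appended to row 1. P = [[1, 4]].
Insert 3: 3 bumps 4 from row 1; 4 starts row 2. P = [[1, 3], [4]].
Insert 2: 2 bumps 3 from row 1; 3 bumps 4 from row 2; 4 starts row 3. P = [[1, 2], [3], [4]].

So P = [[1, 2], [3], [4]], Q = [[1, 2], [3], [4]].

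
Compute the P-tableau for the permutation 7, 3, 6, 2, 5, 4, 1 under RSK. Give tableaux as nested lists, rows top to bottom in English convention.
Insert 7: appended to row 1. P = [[7]].
Insert 3: 3 bumps 7 from row 1; 7 starts row 2. P = [[3], [7]].
Insert 6: appended to row 1. P = [[3, 6], [7]].
Insert 2: 2 bumps 3 from row 1; 3 bumps 7 from row 2; 7 starts row 3. P = [[2, 6], [3], [7]].
Insert 5: 5 bumps 6 from row 1; 6 appends to row 2. P = [[2, 5], [3, 6], [7]].
Insert 4: 4 bumps 5 from row 1; 5 bumps 6 from row 2; 6 bumps 7 from row 3; 7 starts row 4. P = [[2, 4], [3, 5], [6], [7]].
Insert 1: 1 bumps 2 from row 1; 2 bumps 3 from row 2; 3 bumps 6 from row 3; 6 bumps 7 from row 4; 7 starts row 5. P = [[1, 4], [2, 5], [3], [6], [7]].

So P = [[1, 4], [2, 5], [3], [6], [7]].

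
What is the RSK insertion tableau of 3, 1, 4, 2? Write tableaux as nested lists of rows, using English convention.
Insert 3: appended to row 1. P = [[3]].
Insert 1: 1 bumps 3 from row 1; 3 starts row 2. P = [[1], [3]].
Insert 4: appended to row 1. P = [[1, 4], [3]].
Insert 2: 2 bumps 4 from row 1; 4 appends to row 2. P = [[1, 2], [3, 4]].

So P = [[1, 2], [3, 4]].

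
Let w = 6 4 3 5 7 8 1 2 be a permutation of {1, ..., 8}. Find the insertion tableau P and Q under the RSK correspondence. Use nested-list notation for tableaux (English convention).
Insert each entry of the permutation into P by Schensted row insertion, recording in Q the position of each new cell.

Insert 6: appended to row 1. P = [[6]], Q = [[1]].
Insert 4: 4 bumps 6 from row 1; 6 starts row 2. P = [[4], [6]], Q = [[1], [2]].
Insert 3: 3 bumps 4 from row 1; 4 bumps 6 from row 2; 6 starts row 3. P = [[3], [4], [6]], Q = [[1], [2], [3]].
Insert 5: appended to row 1. P = [[3, 5], [4], [6]], Q = [[1, 4], [2], [3]].
Insert 7: appended to row 1. P = [[3, 5, 7], [4], [6]], Q = [[1, 4, 5], [2], [3]].
Insert 8: appended to row 1. P = [[3, 5, 7, 8], [4], [6]], Q = [[1, 4, 5, 6], [2], [3]].
Insert 1: 1 bumps 3 from row 1; 3 bumps 4 from row 2; 4 bumps 6 from row 3; 6 starts row 4. P = [[1, 5, 7, 8], [3], [4], [6]], Q = [[1, 4, 5, 6], [2], [3], [7]].
Insert 2: 2 bumps 5 from row 1; 5 appends to row 2. P = [[1, 2, 7, 8], [3, 5], [4], [6]], Q = [[1, 4, 5, 6], [2, 8], [3], [7]].

So P = [[1, 2, 7, 8], [3, 5], [4], [6]], Q = [[1, 4, 5, 6], [2, 8], [3], [7]].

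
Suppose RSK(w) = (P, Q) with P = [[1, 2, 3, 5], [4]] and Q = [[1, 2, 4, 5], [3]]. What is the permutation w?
Reverse the RSK construction: for i from n down to 1, find the cell of Q containing i, remove the entry at that cell from P, and reverse-bump it up through P; the value ejected from row 1 is w(i).

Step i=5: Q has 5 at row 1, column 4; remove that cell from P, ejecting 5. So w(5) = 5. P is now [[1, 2, 3], [4]].
Step i=4: Q has 4 at row 1, column 3; remove that cell from P, ejecting 3. So w(4) = 3. P is now [[1, 2], [4]].
Step i=3: Q has 3 at row 2, column 1; remove 4 from row 2 of P and reverse-bump: 4 enters row 1 and ejects 2. So w(3) = 2. P is now [[1, 4]].
Step i=2: Q has 2 at row 1, column 2; remove that cell from P, ejecting 4. So w(2) = 4. P is now [[1]].
Step i=1: Q has 1 at row 1, column 1; remove that cell from P, ejecting 1. So w(1) = 1. P is now [].

So w = 1 4 2 3 5.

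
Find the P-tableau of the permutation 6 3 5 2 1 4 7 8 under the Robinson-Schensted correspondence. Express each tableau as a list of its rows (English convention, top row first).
Insert 6: appended to row 1. P = [[6]].
Insert 3: 3 bumps 6 from row 1; 6 starts row 2. P = [[3], [6]].
Insert 5: appended to row 1. P = [[3, 5], [6]].
Insert 2: 2 bumps 3 from row 1; 3 bumps 6 from row 2; 6 starts row 3. P = [[2, 5], [3], [6]].
Insert 1: 1 bumps 2 from row 1; 2 bumps 3 from row 2; 3 bumps 6 from row 3; 6 starts row 4. P = [[1, 5], [2], [3], [6]].
Insert 4: 4 bumps 5 from row 1; 5 appends to row 2. P = [[1, 4], [2, 5], [3], [6]].
Insert 7: appended to row 1. P = [[1, 4, 7], [2, 5], [3], [6]].
Insert 8: appended to row 1. P = [[1, 4, 7, 8], [2, 5], [3], [6]].

So P = [[1, 4, 7, 8], [2, 5], [3], [6]].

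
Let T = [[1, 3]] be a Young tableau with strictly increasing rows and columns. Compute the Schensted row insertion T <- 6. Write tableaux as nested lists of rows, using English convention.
6 is larger than every entry of row 1, so it is appended to row 1. The new tableau is [[1, 3, 6]].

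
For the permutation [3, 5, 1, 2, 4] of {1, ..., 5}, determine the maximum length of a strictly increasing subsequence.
3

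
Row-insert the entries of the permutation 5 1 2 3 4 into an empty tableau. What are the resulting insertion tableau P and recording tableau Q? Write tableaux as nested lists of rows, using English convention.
Insert each entry of the permutation into P by Schensted row insertion, recording in Q the position of each new cell.

Insert 5: appended to row 1. P = [[5]].
Insert 1: 1 bumps 5 from row 1; 5 starts row 2. P = [[1], [5]].
Insert 2: appended to row 1. P = [[1, 2], [5]].
Insert 3: appended to row 1. P = [[1, 2, 3], [5]].
Insert 4: appended to row 1. P = [[1, 2, 3, 4], [5]].

So P = [[1, 2, 3, 4], [5]], Q = [[1, 3, 4, 5], [2]].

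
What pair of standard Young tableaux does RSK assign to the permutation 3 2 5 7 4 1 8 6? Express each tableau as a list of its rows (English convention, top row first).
P = [[1, 4, 6, 8], [2, 5, 7], [3]], Q = [[1, 3, 4, 7], [2, 5, 8], [6]]

Insert each entry of the permutation into P by Schensted row insertion, recording in Q the position of each new cell.

Insert 3: appended to row 1. P = [[3]].
Insert 2: 2 bumps 3 from row 1; 3 starts row 2. P = [[2], [3]].
Insert 5: appended to row 1. P = [[2, 5], [3]].
Insert 7: appended to row 1. P = [[2, 5, 7], [3]].
Insert 4: 4 bumps 5 from row 1; 5 appends to row 2. P = [[2, 4, 7], [3, 5]].
Insert 1: 1 bumps 2 from row 1; 2 bumps 3 from row 2; 3 starts row 3. P = [[1, 4, 7], [2, 5], [3]].
Insert 8: appended to row 1. P = [[1, 4, 7, 8], [2, 5], [3]].
Insert 6: 6 bumps 7 from row 1; 7 appends to row 2. P = [[1, 4, 6, 8], [2, 5, 7], [3]].

So P = [[1, 4, 6, 8], [2, 5, 7], [3]], Q = [[1, 3, 4, 7], [2, 5, 8], [6]].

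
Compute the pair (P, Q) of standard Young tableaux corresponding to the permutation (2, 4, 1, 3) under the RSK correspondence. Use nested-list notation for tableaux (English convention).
P = [[1, 3], [2, 4]], Q = [[1, 2], [3, 4]]

Insert each entry of the permutation into P by Schensted row insertion, recording in Q the position of each new cell.

Insert 2: appended to row 1. P = [[2]], Q = [[1]].
Insert 4: appended to row 1. P = [[2, 4]], Q = [[1, 2]].
Insert 1: 1 bumps 2 from row 1; 2 starts row 2. P = [[1, 4], [2]], Q = [[1, 2], [3]].
Insert 3: 3 bumps 4 from row 1; 4 appends to row 2. P = [[1, 3], [2, 4]], Q = [[1, 2], [3, 4]].

So P = [[1, 3], [2, 4]], Q = [[1, 2], [3, 4]].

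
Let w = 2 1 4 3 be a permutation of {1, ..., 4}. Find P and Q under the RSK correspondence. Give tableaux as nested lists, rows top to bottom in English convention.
Insert each entry of the permutation into P by Schensted row insertion, recording in Q the position of each new cell.

Insert 2: appended to row 1. P = [[2]], Q = [[1]].
Insert 1: 1 bumps 2 from row 1; 2 starts row 2. P = [[1], [2]], Q = [[1], [2]].
Insert 4: appended to row 1. P = [[1, 4], [2]], Q = [[1, 3], [2]].
Insert 3: 3 bumps 4 from row 1; 4 appends to row 2. P = [[1, 3], [2, 4]], Q = [[1, 3], [2, 4]].

So P = [[1, 3], [2, 4]], Q = [[1, 3], [2, 4]].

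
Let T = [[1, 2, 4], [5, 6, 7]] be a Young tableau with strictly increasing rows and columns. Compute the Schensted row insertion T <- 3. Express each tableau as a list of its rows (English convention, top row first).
[[1, 2, 3], [4, 6, 7], [5]]

In row 1, 3 replaces 4 (the leftmost entry greater than 3); 4 is bumped to row 2. In row 2, 4 replaces 5 (the leftmost entry greater than 4); 5 is bumped to row 3. 5 starts a new row 3. The new tableau is [[1, 2, 3], [4, 6, 7], [5]].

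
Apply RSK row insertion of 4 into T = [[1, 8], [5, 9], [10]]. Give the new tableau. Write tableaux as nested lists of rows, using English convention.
[[1, 4], [5, 8], [9], [10]]

In row 1, 4 replaces 8 (the leftmost entry greater than 4); 8 is bumped to row 2. In row 2, 8 replaces 9 (the leftmost entry greater than 8); 9 is bumped to row 3. In row 3, 9 replaces 10 (the leftmost entry greater than 9); 10 is bumped to row 4. 10 starts a new row 4. The new tableau is [[1, 4], [5, 8], [9], [10]].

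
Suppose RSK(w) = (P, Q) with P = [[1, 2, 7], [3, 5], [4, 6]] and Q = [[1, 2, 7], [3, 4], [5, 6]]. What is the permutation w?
Reverse the RSK construction: for i from n down to 1, find the cell of Q containing i, remove the entry at that cell from P, and reverse-bump it up through P; the value ejected from row 1 is w(i).

Step i=7: Q has 7 at row 1, column 3; remove that cell from P, ejecting 7. So w(7) = 7. P is now [[1, 2], [3, 5], [4, 6]].
Step i=6: Q has 6 at row 3, column 2; remove 6 from row 3 of P and reverse-bump: 6 enters row 2 and ejects 5; 5 enters row 1 and ejects 2. So w(6) = 2. P is now [[1, 5], [3, 6], [4]].
Step i=5: Q has 5 at row 3, column 1; remove 4 from row 3 of P and reverse-bump: 4 enters row 2 and ejects 3; 3 enters row 1 and ejects 1. So w(5) = 1. P is now [[3, 5], [4, 6]].
Step i=4: Q has 4 at row 2, column 2; remove 6 from row 2 of P and reverse-bump: 6 enters row 1 and ejects 5. So w(4) = 5. P is now [[3, 6], [4]].
Step i=3: Q has 3 at row 2, column 1; remove 4 from row 2 of P and reverse-bump: 4 enters row 1 and ejects 3. So w(3) = 3. P is now [[4, 6]].
Step i=2: Q has 2 at row 1, column 2; remove that cell from P, ejecting 6. So w(2) = 6. P is now [[4]].
Step i=1: Q has 1 at row 1, column 1; remove that cell from P, ejecting 4. So w(1) = 4. P is now [].

So w = 4 6 3 5 1 2 7.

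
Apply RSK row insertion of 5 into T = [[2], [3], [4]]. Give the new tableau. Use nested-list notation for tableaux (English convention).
[[2, 5], [3], [4]]

5 is larger than every entry of row 1, so it is appended to row 1. The new tableau is [[2, 5], [3], [4]].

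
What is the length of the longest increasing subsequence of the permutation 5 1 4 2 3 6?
4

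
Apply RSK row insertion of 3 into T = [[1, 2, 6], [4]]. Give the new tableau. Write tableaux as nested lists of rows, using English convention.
[[1, 2, 3], [4, 6]]

In row 1, 3 replaces 6 (the leftmost entry greater than 3); 6 is bumped to row 2. 6 is appended to row 2. The new tableau is [[1, 2, 3], [4, 6]].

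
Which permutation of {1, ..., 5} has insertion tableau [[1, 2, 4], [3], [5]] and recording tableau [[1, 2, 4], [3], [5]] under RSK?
Reverse RSK: for i = n, n-1, ..., 1, locate i in Q, remove the corresponding corner cell from P, and reverse-bump its entry up through P; the value ejected from row 1 is w(i).

So w = 1 5 3 4 2.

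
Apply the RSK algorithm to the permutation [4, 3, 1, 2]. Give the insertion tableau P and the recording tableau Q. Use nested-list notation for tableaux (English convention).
P = [[1, 2], [3], [4]], Q = [[1, 4], [2], [3]]

Insert each entry of the permutation into P by Schensted row insertion, recording in Q the position of each new cell.

Insert 4: appended to row 1. P = [[4]].
Insert 3: 3 bumps 4 from row 1; 4 starts row 2. P = [[3], [4]].
Insert 1: 1 bumps 3 from row 1; 3 bumps 4 from row 2; 4 starts row 3. P = [[1], [3], [4]].
Insert 2: appended to row 1. P = [[1, 2], [3], [4]].

So P = [[1, 2], [3], [4]], Q = [[1, 4], [2], [3]].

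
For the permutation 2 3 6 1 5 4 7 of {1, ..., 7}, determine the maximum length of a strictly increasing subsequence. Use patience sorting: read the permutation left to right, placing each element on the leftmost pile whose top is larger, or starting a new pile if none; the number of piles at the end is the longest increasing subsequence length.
2: new pile. tops = [2]
3: new pile. tops = [2, 3]
6: new pile. tops = [2, 3, 6]
1: onto pile 1 (replacing 2). tops = [1, 3, 6]
5: onto pile 3 (replacing 6). tops = [1, 3, 5]
4: onto pile 3 (replacing 5). tops = [1, 3, 4]
7: new pile. tops = [1, 3, 4, 7]

4 piles, so the longest increasing subsequence has length 4.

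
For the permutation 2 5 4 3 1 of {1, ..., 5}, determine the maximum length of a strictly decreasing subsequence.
4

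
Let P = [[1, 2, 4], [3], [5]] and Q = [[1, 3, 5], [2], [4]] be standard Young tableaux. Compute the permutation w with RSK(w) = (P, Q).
5 1 3 2 4

Reverse the RSK construction: for i from n down to 1, find the cell of Q containing i, remove the entry at that cell from P, and reverse-bump it up through P; the value ejected from row 1 is w(i).

Step i=5: Q has 5 at row 1, column 3; remove that cell from P, ejecting 4. So w(5) = 4. P is now [[1, 2], [3], [5]].
Step i=4: Q has 4 at row 3, column 1; remove 5 from row 3 of P and reverse-bump: 5 enters row 2 and ejects 3; 3 enters row 1 and ejects 2. So w(4) = 2. P is now [[1, 3], [5]].
Step i=3: Q has 3 at row 1, column 2; remove that cell from P, ejecting 3. So w(3) = 3. P is now [[1], [5]].
Step i=2: Q has 2 at row 2, column 1; remove 5 from row 2 of P and reverse-bump: 5 enters row 1 and ejects 1. So w(2) = 1. P is now [[5]].
Step i=1: Q has 1 at row 1, column 1; remove that cell from P, ejecting 5. So w(1) = 5. P is now [].

So w = 5 1 3 2 4.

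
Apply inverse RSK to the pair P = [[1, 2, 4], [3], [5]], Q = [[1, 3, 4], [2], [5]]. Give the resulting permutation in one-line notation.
Reverse the RSK construction: for i from n down to 1, find the cell of Q containing i, remove the entry at that cell from P, and reverse-bump it up through P; the value ejected from row 1 is w(i).

Step i=5: Q has 5 at row 3, column 1; remove 5 from row 3 of P and reverse-bump: 5 enters row 2 and ejects 3; 3 enters row 1 and ejects 2. So w(5) = 2. P is now [[1, 3, 4], [5]].
Step i=4: Q has 4 at row 1, column 3; remove that cell from P, ejecting 4. So w(4) = 4. P is now [[1, 3], [5]].
Step i=3: Q has 3 at row 1, column 2; remove that cell from P, ejecting 3. So w(3) = 3. P is now [[1], [5]].
Step i=2: Q has 2 at row 2, column 1; remove 5 from row 2 of P and reverse-bump: 5 enters row 1 and ejects 1. So w(2) = 1. P is now [[5]].
Step i=1: Q has 1 at row 1, column 1; remove that cell from P, ejecting 5. So w(1) = 5. P is now [].

So w = 5 1 3 4 2.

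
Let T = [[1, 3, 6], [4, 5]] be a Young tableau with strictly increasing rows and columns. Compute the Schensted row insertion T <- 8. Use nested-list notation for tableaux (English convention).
[[1, 3, 6, 8], [4, 5]]

8 is larger than every entry of row 1, so it is appended to row 1. The new tableau is [[1, 3, 6, 8], [4, 5]].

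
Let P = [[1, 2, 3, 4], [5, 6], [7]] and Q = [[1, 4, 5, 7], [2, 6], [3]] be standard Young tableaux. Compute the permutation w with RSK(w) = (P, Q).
7 5 1 2 6 3 4

Reverse the RSK construction: for i from n down to 1, find the cell of Q containing i, remove the entry at that cell from P, and reverse-bump it up through P; the value ejected from row 1 is w(i).

Step i=7: Q has 7 at row 1, column 4; remove that cell from P, ejecting 4. So w(7) = 4. P is now [[1, 2, 3], [5, 6], [7]].
Step i=6: Q has 6 at row 2, column 2; remove 6 from row 2 of P and reverse-bump: 6 enters row 1 and ejects 3. So w(6) = 3. P is now [[1, 2, 6], [5], [7]].
Step i=5: Q has 5 at row 1, column 3; remove that cell from P, ejecting 6. So w(5) = 6. P is now [[1, 2], [5], [7]].
Step i=4: Q has 4 at row 1, column 2; remove that cell from P, ejecting 2. So w(4) = 2. P is now [[1], [5], [7]].
Step i=3: Q has 3 at row 3, column 1; remove 7 from row 3 of P and reverse-bump: 7 enters row 2 and ejects 5; 5 enters row 1 and ejects 1. So w(3) = 1. P is now [[5], [7]].
Step i=2: Q has 2 at row 2, column 1; remove 7 from row 2 of P and reverse-bump: 7 enters row 1 and ejects 5. So w(2) = 5. P is now [[7]].
Step i=1: Q has 1 at row 1, column 1; remove that cell from P, ejecting 7. So w(1) = 7. P is now [].

So w = 7 5 1 2 6 3 4.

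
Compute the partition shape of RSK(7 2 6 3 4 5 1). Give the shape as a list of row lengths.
Row-insert each entry into an empty tableau.

After inserting 7: P = [[7]].
After inserting 2: P = [[2], [7]].
After inserting 6: P = [[2, 6], [7]].
After inserting 3: P = [[2, 3], [6], [7]].
After inserting 4: P = [[2, 3, 4], [6], [7]].
After inserting 5: P = [[2, 3, 4, 5], [6], [7]].
After inserting 1: P = [[1, 3, 4, 5], [2], [6], [7]].

The final insertion tableau P = [[1, 3, 4, 5], [2], [6], [7]] has shape [4, 1, 1, 1].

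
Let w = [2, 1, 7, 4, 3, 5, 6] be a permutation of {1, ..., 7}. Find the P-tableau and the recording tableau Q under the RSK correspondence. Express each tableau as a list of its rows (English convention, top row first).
Insert each entry of the permutation into P by Schensted row insertion, recording in Q the position of each new cell.

After inserting 2: P = [[2]].
After inserting 1: P = [[1], [2]].
After inserting 7: P = [[1, 7], [2]].
After inserting 4: P = [[1, 4], [2, 7]].
After inserting 3: P = [[1, 3], [2, 4], [7]].
After inserting 5: P = [[1, 3, 5], [2, 4], [7]].
After inserting 6: P = [[1, 3, 5, 6], [2, 4], [7]].

So P = [[1, 3, 5, 6], [2, 4], [7]], Q = [[1, 3, 6, 7], [2, 4], [5]].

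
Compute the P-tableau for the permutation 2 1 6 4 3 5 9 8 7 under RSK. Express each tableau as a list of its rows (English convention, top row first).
Insert 2: appended to row 1. P = [[2]].
Insert 1: 1 bumps 2 from row 1; 2 starts row 2. P = [[1], [2]].
Insert 6: appended to row 1. P = [[1, 6], [2]].
Insert 4: 4 bumps 6 from row 1; 6 appends to row 2. P = [[1, 4], [2, 6]].
Insert 3: 3 bumps 4 from row 1; 4 bumps 6 from row 2; 6 starts row 3. P = [[1, 3], [2, 4], [6]].
Insert 5: appended to row 1. P = [[1, 3, 5], [2, 4], [6]].
Insert 9: appended to row 1. P = [[1, 3, 5, 9], [2, 4], [6]].
Insert 8: 8 bumps 9 from row 1; 9 appends to row 2. P = [[1, 3, 5, 8], [2, 4, 9], [6]].
Insert 7: 7 bumps 8 from row 1; 8 bumps 9 from row 2; 9 appends to row 3. P = [[1, 3, 5, 7], [2, 4, 8], [6, 9]].

So P = [[1, 3, 5, 7], [2, 4, 8], [6, 9]].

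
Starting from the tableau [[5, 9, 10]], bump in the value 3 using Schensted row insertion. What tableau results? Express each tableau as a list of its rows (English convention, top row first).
[[3, 9, 10], [5]]

In row 1, 3 replaces 5 (the leftmost entry greater than 3); 5 is bumped to row 2. 5 starts a new row 2. The new tableau is [[3, 9, 10], [5]].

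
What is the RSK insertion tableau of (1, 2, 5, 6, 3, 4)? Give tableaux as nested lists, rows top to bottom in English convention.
P = [[1, 2, 3, 4], [5, 6]]

Insert 1: appended to row 1. P = [[1]].
Insert 2: appended to row 1. P = [[1, 2]].
Insert 5: appended to row 1. P = [[1, 2, 5]].
Insert 6: appended to row 1. P = [[1, 2, 5, 6]].
Insert 3: 3 bumps 5 from row 1; 5 starts row 2. P = [[1, 2, 3, 6], [5]].
Insert 4: 4 bumps 6 from row 1; 6 appends to row 2. P = [[1, 2, 3, 4], [5, 6]].

So P = [[1, 2, 3, 4], [5, 6]].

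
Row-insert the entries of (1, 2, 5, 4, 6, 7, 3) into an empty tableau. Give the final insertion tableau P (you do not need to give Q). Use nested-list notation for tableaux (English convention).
P = [[1, 2, 3, 6, 7], [4], [5]]

Insert 1: appended to row 1. P = [[1]].
Insert 2: appended to row 1. P = [[1, 2]].
Insert 5: appended to row 1. P = [[1, 2, 5]].
Insert 4: 4 bumps 5 from row 1; 5 starts row 2. P = [[1, 2, 4], [5]].
Insert 6: appended to row 1. P = [[1, 2, 4, 6], [5]].
Insert 7: appended to row 1. P = [[1, 2, 4, 6, 7], [5]].
Insert 3: 3 bumps 4 from row 1; 4 bumps 5 from row 2; 5 starts row 3. P = [[1, 2, 3, 6, 7], [4], [5]].

So P = [[1, 2, 3, 6, 7], [4], [5]].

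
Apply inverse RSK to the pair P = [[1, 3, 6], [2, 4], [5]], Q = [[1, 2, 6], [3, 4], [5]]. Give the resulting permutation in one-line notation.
Reverse the RSK construction: for i from n down to 1, find the cell of Q containing i, remove the entry at that cell from P, and reverse-bump it up through P; the value ejected from row 1 is w(i).

Step i=6: Q has 6 at row 1, column 3; remove that cell from P, ejecting 6. So w(6) = 6. P is now [[1, 3], [2, 4], [5]].
Step i=5: Q has 5 at row 3, column 1; remove 5 from row 3 of P and reverse-bump: 5 enters row 2 and ejects 4; 4 enters row 1 and ejects 3. So w(5) = 3. P is now [[1, 4], [2, 5]].
Step i=4: Q has 4 at row 2, column 2; remove 5 from row 2 of P and reverse-bump: 5 enters row 1 and ejects 4. So w(4) = 4. P is now [[1, 5], [2]].
Step i=3: Q has 3 at row 2, column 1; remove 2 from row 2 of P and reverse-bump: 2 enters row 1 and ejects 1. So w(3) = 1. P is now [[2, 5]].
Step i=2: Q has 2 at row 1, column 2; remove that cell from P, ejecting 5. So w(2) = 5. P is now [[2]].
Step i=1: Q has 1 at row 1, column 1; remove that cell from P, ejecting 2. So w(1) = 2. P is now [].

So w = 2 5 1 4 3 6.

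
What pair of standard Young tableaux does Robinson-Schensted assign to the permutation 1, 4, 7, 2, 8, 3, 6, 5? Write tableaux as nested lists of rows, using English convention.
P = [[1, 2, 3, 5], [4, 6, 8], [7]], Q = [[1, 2, 3, 5], [4, 6, 7], [8]]

Insert each entry of the permutation into P by Schensted row insertion, recording in Q the position of each new cell.

Insert 1: appended to row 1. P = [[1]], Q = [[1]].
Insert 4: appended to row 1. P = [[1, 4]], Q = [[1, 2]].
Insert 7: appended to row 1. P = [[1, 4, 7]], Q = [[1, 2, 3]].
Insert 2: 2 bumps 4 from row 1; 4 starts row 2. P = [[1, 2, 7], [4]], Q = [[1, 2, 3], [4]].
Insert 8: appended to row 1. P = [[1, 2, 7, 8], [4]], Q = [[1, 2, 3, 5], [4]].
Insert 3: 3 bumps 7 from row 1; 7 appends to row 2. P = [[1, 2, 3, 8], [4, 7]], Q = [[1, 2, 3, 5], [4, 6]].
Insert 6: 6 bumps 8 from row 1; 8 appends to row 2. P = [[1, 2, 3, 6], [4, 7, 8]], Q = [[1, 2, 3, 5], [4, 6, 7]].
Insert 5: 5 bumps 6 from row 1; 6 bumps 7 from row 2; 7 starts row 3. P = [[1, 2, 3, 5], [4, 6, 8], [7]], Q = [[1, 2, 3, 5], [4, 6, 7], [8]].

So P = [[1, 2, 3, 5], [4, 6, 8], [7]], Q = [[1, 2, 3, 5], [4, 6, 7], [8]].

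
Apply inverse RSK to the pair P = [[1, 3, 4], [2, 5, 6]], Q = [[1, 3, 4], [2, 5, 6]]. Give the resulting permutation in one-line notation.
2 1 5 6 3 4

Reverse the RSK construction: for i from n down to 1, find the cell of Q containing i, remove the entry at that cell from P, and reverse-bump it up through P; the value ejected from row 1 is w(i).

Step i=6: Q has 6 at row 2, column 3; remove 6 from row 2 of P and reverse-bump: 6 enters row 1 and ejects 4. So w(6) = 4. P is now [[1, 3, 6], [2, 5]].
Step i=5: Q has 5 at row 2, column 2; remove 5 from row 2 of P and reverse-bump: 5 enters row 1 and ejects 3. So w(5) = 3. P is now [[1, 5, 6], [2]].
Step i=4: Q has 4 at row 1, column 3; remove that cell from P, ejecting 6. So w(4) = 6. P is now [[1, 5], [2]].
Step i=3: Q has 3 at row 1, column 2; remove that cell from P, ejecting 5. So w(3) = 5. P is now [[1], [2]].
Step i=2: Q has 2 at row 2, column 1; remove 2 from row 2 of P and reverse-bump: 2 enters row 1 and ejects 1. So w(2) = 1. P is now [[2]].
Step i=1: Q has 1 at row 1, column 1; remove that cell from P, ejecting 2. So w(1) = 2. P is now [].

So w = 2 1 5 6 3 4.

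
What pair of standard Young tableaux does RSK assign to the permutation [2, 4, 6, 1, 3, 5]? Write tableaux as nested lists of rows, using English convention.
P = [[1, 3, 5], [2, 4, 6]], Q = [[1, 2, 3], [4, 5, 6]]

Insert each entry of the permutation into P by Schensted row insertion, recording in Q the position of each new cell.

Insert 2: appended to row 1. P = [[2]], Q = [[1]].
Insert 4: appended to row 1. P = [[2, 4]], Q = [[1, 2]].
Insert 6: appended to row 1. P = [[2, 4, 6]], Q = [[1, 2, 3]].
Insert 1: 1 bumps 2 from row 1; 2 starts row 2. P = [[1, 4, 6], [2]], Q = [[1, 2, 3], [4]].
Insert 3: 3 bumps 4 from row 1; 4 appends to row 2. P = [[1, 3, 6], [2, 4]], Q = [[1, 2, 3], [4, 5]].
Insert 5: 5 bumps 6 from row 1; 6 appends to row 2. P = [[1, 3, 5], [2, 4, 6]], Q = [[1, 2, 3], [4, 5, 6]].

So P = [[1, 3, 5], [2, 4, 6]], Q = [[1, 2, 3], [4, 5, 6]].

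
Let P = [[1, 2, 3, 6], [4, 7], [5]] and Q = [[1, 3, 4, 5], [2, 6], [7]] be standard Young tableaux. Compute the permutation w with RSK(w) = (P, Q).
Reverse the RSK construction: for i from n down to 1, find the cell of Q containing i, remove the entry at that cell from P, and reverse-bump it up through P; the value ejected from row 1 is w(i).

Step i=7: Q has 7 at row 3, column 1; remove 5 from row 3 of P and reverse-bump: 5 enters row 2 and ejects 4; 4 enters row 1 and ejects 3. So w(7) = 3. P is now [[1, 2, 4, 6], [5, 7]].
Step i=6: Q has 6 at row 2, column 2; remove 7 from row 2 of P and reverse-bump: 7 enters row 1 and ejects 6. So w(6) = 6. P is now [[1, 2, 4, 7], [5]].
Step i=5: Q has 5 at row 1, column 4; remove that cell from P, ejecting 7. So w(5) = 7. P is now [[1, 2, 4], [5]].
Step i=4: Q has 4 at row 1, column 3; remove that cell from P, ejecting 4. So w(4) = 4. P is now [[1, 2], [5]].
Step i=3: Q has 3 at row 1, column 2; remove that cell from P, ejecting 2. So w(3) = 2. P is now [[1], [5]].
Step i=2: Q has 2 at row 2, column 1; remove 5 from row 2 of P and reverse-bump: 5 enters row 1 and ejects 1. So w(2) = 1. P is now [[5]].
Step i=1: Q has 1 at row 1, column 1; remove that cell from P, ejecting 5. So w(1) = 5. P is now [].

So w = 5 1 2 4 7 6 3.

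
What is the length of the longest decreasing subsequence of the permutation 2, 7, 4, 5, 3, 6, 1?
4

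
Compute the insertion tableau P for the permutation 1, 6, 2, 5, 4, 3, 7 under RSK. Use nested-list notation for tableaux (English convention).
P = [[1, 2, 3, 7], [4], [5], [6]]

Insert 1: appended to row 1. P = [[1]].
Insert 6: appended to row 1. P = [[1, 6]].
Insert 2: 2 bumps 6 from row 1; 6 starts row 2. P = [[1, 2], [6]].
Insert 5: appended to row 1. P = [[1, 2, 5], [6]].
Insert 4: 4 bumps 5 from row 1; 5 bumps 6 from row 2; 6 starts row 3. P = [[1, 2, 4], [5], [6]].
Insert 3: 3 bumps 4 from row 1; 4 bumps 5 from row 2; 5 bumps 6 from row 3; 6 starts row 4. P = [[1, 2, 3], [4], [5], [6]].
Insert 7: appended to row 1. P = [[1, 2, 3, 7], [4], [5], [6]].

So P = [[1, 2, 3, 7], [4], [5], [6]].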